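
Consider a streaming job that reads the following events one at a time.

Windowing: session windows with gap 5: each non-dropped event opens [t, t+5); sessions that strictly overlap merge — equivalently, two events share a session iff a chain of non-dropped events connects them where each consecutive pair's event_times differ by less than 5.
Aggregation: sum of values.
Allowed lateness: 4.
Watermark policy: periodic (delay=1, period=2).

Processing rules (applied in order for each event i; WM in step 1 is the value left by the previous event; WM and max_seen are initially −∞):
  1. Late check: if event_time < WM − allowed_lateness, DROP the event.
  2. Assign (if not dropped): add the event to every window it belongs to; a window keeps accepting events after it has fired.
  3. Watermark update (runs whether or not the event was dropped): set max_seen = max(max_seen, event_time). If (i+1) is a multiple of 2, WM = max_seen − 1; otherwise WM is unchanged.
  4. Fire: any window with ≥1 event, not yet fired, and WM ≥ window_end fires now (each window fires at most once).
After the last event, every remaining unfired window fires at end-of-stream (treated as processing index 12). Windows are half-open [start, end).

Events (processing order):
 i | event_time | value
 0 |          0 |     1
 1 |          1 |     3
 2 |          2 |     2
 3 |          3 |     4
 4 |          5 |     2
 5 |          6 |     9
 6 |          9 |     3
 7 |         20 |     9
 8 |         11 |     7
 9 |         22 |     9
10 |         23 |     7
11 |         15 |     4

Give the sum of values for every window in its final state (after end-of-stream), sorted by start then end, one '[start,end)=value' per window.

i=0 t=0 v=1: → [0,5); WM=−∞
i=1 t=1 v=3: → [0,6); WM=0
i=2 t=2 v=2: → [0,7); WM=0
i=3 t=3 v=4: → [0,8); WM=2
i=4 t=5 v=2: → [0,10); WM=2
i=5 t=6 v=9: → [0,11); WM=5
i=6 t=9 v=3: → [0,14); WM=5
i=7 t=20 v=9: → [20,25); WM=19
i=8 t=11 v=7: DROP (t<19-4); WM=19
i=9 t=22 v=9: → [20,27); WM=21
i=10 t=23 v=7: → [20,28); WM=21
i=11 t=15 v=4: DROP (t<21-4); WM=22

[0,14)=24 [20,28)=25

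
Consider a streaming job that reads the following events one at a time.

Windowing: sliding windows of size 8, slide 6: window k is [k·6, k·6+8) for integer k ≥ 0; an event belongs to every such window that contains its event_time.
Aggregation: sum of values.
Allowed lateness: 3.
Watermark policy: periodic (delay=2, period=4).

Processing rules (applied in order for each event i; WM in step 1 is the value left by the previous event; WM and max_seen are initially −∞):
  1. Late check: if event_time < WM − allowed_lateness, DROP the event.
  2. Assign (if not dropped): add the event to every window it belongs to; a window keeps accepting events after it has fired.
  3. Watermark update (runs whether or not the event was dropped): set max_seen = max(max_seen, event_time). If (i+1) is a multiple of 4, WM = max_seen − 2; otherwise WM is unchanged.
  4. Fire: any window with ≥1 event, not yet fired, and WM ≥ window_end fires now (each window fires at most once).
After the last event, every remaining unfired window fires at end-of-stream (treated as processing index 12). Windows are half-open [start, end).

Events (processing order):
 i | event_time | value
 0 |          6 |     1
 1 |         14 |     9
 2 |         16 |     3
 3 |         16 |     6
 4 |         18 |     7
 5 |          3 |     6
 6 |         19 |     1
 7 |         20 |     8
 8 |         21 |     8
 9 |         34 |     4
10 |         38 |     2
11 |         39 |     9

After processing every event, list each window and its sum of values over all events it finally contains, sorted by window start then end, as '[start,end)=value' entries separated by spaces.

[0,8)=1 [6,14)=1 [12,20)=26 [18,26)=24 [30,38)=4 [36,44)=11

i=0 t=6 v=1: → [6,14),[0,8); WM=−∞
i=1 t=14 v=9: → [12,20); WM=−∞
i=2 t=16 v=3: → [12,20); WM=−∞
i=3 t=16 v=6: → [12,20); WM=14; [0,8) fires=1 [6,14) fires=1
i=4 t=18 v=7: → [18,26),[12,20); WM=14
i=5 t=3 v=6: DROP (t<14-3); WM=14
i=6 t=19 v=1: → [18,26),[12,20); WM=14
i=7 t=20 v=8: → [18,26); WM=18
i=8 t=21 v=8: → [18,26); WM=18
i=9 t=34 v=4: → [30,38); WM=18
i=10 t=38 v=2: → [36,44); WM=18
i=11 t=39 v=9: → [36,44); WM=37; [12,20) fires=26 [18,26) fires=24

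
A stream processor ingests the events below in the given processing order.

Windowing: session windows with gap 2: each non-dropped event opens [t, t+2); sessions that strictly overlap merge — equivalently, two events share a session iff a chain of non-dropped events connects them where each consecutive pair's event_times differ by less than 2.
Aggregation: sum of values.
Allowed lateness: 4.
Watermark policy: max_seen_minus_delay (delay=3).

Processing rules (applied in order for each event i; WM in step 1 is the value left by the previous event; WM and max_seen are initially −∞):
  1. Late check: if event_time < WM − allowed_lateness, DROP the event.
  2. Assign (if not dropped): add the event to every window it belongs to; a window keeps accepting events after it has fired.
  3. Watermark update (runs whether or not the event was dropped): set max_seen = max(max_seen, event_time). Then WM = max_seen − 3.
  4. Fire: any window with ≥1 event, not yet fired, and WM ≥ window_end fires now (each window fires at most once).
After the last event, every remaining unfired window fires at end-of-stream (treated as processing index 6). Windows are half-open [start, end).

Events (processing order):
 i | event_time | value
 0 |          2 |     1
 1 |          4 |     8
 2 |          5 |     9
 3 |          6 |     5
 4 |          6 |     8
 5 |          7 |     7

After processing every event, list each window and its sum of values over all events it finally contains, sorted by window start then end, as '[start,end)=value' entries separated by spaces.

i=0 t=2 v=1: → [2,4); WM=-1
i=1 t=4 v=8: → [4,6); WM=1
i=2 t=5 v=9: → [4,7); WM=2
i=3 t=6 v=5: → [4,8); WM=3
i=4 t=6 v=8: → [4,8); WM=3
i=5 t=7 v=7: → [4,9); WM=4

[2,4)=1 [4,9)=37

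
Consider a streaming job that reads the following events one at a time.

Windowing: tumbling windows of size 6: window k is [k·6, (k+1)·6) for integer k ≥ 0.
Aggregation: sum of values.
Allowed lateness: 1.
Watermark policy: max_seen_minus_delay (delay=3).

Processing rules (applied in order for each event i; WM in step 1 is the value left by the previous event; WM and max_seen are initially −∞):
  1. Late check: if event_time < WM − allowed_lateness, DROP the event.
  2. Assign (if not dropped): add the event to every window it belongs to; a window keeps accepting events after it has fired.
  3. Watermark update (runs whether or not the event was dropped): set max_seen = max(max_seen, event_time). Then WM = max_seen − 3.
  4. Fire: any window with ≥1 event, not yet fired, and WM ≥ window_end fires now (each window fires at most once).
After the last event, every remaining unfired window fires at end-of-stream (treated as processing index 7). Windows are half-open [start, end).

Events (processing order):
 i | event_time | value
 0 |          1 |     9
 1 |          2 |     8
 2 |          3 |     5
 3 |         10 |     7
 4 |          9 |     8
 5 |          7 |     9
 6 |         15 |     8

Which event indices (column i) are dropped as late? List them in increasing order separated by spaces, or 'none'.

none

i=0 t=1 v=9: → [0,6); WM=-2
i=1 t=2 v=8: → [0,6); WM=-1
i=2 t=3 v=5: → [0,6); WM=0
i=3 t=10 v=7: → [6,12); WM=7; [0,6) fires=22
i=4 t=9 v=8: → [6,12); WM=7
i=5 t=7 v=9: → [6,12); WM=7
i=6 t=15 v=8: → [12,18); WM=12; [6,12) fires=24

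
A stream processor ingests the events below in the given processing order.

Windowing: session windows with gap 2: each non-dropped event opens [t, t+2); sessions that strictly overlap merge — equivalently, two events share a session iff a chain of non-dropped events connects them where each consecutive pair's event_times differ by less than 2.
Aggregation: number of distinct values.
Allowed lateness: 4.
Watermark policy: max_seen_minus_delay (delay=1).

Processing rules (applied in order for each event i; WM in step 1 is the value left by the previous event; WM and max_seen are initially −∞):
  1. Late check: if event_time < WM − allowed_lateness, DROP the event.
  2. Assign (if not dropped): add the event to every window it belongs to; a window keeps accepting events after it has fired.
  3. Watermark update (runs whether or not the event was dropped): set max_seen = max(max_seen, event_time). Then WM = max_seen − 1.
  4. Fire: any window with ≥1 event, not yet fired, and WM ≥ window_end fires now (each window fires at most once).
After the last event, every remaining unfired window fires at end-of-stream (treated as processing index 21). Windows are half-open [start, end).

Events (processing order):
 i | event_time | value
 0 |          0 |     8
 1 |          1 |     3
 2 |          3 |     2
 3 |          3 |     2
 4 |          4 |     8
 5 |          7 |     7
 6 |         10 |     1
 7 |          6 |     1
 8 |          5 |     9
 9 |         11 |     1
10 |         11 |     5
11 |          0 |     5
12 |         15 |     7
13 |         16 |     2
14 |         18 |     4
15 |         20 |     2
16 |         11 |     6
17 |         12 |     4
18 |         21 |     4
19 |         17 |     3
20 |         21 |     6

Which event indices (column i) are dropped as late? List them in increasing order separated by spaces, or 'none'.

i=0 t=0 v=8: → [0,2); WM=-1
i=1 t=1 v=3: → [0,3); WM=0
i=2 t=3 v=2: → [3,5); WM=2
i=3 t=3 v=2: → [3,5); WM=2
i=4 t=4 v=8: → [3,6); WM=3
i=5 t=7 v=7: → [7,9); WM=6
i=6 t=10 v=1: → [10,12); WM=9
i=7 t=6 v=1: → [6,9); WM=9
i=8 t=5 v=9: → [3,9); WM=9
i=9 t=11 v=1: → [10,13); WM=10
i=10 t=11 v=5: → [10,13); WM=10
i=11 t=0 v=5: DROP (t<10-4); WM=10
i=12 t=15 v=7: → [15,17); WM=14
i=13 t=16 v=2: → [15,18); WM=15
i=14 t=18 v=4: → [18,20); WM=17
i=15 t=20 v=2: → [20,22); WM=19
i=16 t=11 v=6: DROP (t<19-4); WM=19
i=17 t=12 v=4: DROP (t<19-4); WM=19
i=18 t=21 v=4: → [20,23); WM=20
i=19 t=17 v=3: → [15,20); WM=20
i=20 t=21 v=6: → [20,23); WM=20

11 16 17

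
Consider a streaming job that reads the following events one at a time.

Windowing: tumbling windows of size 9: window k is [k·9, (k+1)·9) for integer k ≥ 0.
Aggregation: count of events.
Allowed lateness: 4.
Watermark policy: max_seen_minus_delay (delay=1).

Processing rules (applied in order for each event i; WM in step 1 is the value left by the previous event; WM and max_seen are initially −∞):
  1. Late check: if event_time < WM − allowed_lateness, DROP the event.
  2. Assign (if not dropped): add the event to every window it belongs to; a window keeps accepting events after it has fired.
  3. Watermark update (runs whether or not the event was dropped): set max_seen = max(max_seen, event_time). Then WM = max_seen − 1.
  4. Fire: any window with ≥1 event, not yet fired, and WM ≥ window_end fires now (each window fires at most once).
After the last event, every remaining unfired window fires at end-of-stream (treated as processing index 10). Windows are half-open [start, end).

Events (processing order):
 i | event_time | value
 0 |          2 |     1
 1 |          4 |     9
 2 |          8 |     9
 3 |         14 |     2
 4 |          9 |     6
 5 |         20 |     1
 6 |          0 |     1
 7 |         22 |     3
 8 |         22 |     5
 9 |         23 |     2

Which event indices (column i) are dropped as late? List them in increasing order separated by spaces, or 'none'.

6

i=0 t=2 v=1: → [0,9); WM=1
i=1 t=4 v=9: → [0,9); WM=3
i=2 t=8 v=9: → [0,9); WM=7
i=3 t=14 v=2: → [9,18); WM=13; [0,9) fires=3
i=4 t=9 v=6: → [9,18); WM=13
i=5 t=20 v=1: → [18,27); WM=19; [9,18) fires=2
i=6 t=0 v=1: DROP (t<19-4); WM=19
i=7 t=22 v=3: → [18,27); WM=21
i=8 t=22 v=5: → [18,27); WM=21
i=9 t=23 v=2: → [18,27); WM=22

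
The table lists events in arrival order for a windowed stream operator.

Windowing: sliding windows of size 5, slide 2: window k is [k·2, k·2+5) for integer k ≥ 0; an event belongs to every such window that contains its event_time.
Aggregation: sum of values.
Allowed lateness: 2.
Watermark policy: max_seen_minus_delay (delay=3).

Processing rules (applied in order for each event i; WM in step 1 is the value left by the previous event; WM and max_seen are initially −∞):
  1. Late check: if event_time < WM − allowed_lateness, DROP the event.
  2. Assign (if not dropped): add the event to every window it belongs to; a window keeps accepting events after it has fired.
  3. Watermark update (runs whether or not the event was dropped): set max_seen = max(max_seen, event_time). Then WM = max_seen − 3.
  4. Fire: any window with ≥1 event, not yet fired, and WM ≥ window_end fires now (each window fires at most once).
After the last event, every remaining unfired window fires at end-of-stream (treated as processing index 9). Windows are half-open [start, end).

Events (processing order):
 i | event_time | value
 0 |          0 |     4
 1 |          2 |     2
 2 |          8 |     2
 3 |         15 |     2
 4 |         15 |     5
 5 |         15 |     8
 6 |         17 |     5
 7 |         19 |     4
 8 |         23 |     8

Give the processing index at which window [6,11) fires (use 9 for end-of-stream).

i=0 t=0 v=4: → [0,5); WM=-3
i=1 t=2 v=2: → [2,7),[0,5); WM=-1
i=2 t=8 v=2: → [8,13),[6,11),[4,9); WM=5; [0,5) fires=6
i=3 t=15 v=2: → [14,19),[12,17); WM=12; [2,7) fires=2 [4,9) fires=2 [6,11) fires=2
i=4 t=15 v=5: → [14,19),[12,17); WM=12
i=5 t=15 v=8: → [14,19),[12,17); WM=12
i=6 t=17 v=5: → [16,21),[14,19); WM=14; [8,13) fires=2
i=7 t=19 v=4: → [18,23),[16,21); WM=16
i=8 t=23 v=8: → [22,27),[20,25); WM=20; [12,17) fires=15 [14,19) fires=20

3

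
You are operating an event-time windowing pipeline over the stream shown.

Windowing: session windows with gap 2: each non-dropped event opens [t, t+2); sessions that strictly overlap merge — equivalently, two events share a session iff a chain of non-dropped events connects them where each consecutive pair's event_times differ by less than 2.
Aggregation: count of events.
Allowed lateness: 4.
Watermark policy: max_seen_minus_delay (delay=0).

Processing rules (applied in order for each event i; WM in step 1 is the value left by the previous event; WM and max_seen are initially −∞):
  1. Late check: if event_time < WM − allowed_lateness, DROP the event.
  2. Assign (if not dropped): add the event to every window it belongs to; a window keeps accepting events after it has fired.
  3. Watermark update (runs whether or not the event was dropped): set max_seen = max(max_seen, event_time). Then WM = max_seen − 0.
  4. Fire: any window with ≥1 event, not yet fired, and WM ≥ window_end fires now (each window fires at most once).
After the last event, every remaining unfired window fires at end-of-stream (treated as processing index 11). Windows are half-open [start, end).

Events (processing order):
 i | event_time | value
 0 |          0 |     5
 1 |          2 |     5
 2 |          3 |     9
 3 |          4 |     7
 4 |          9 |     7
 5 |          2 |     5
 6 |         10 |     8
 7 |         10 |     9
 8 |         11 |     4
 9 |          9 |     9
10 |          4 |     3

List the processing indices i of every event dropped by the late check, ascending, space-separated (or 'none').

5 10

i=0 t=0 v=5: → [0,2); WM=0
i=1 t=2 v=5: → [2,4); WM=2
i=2 t=3 v=9: → [2,5); WM=3
i=3 t=4 v=7: → [2,6); WM=4
i=4 t=9 v=7: → [9,11); WM=9
i=5 t=2 v=5: DROP (t<9-4); WM=9
i=6 t=10 v=8: → [9,12); WM=10
i=7 t=10 v=9: → [9,12); WM=10
i=8 t=11 v=4: → [9,13); WM=11
i=9 t=9 v=9: → [9,13); WM=11
i=10 t=4 v=3: DROP (t<11-4); WM=11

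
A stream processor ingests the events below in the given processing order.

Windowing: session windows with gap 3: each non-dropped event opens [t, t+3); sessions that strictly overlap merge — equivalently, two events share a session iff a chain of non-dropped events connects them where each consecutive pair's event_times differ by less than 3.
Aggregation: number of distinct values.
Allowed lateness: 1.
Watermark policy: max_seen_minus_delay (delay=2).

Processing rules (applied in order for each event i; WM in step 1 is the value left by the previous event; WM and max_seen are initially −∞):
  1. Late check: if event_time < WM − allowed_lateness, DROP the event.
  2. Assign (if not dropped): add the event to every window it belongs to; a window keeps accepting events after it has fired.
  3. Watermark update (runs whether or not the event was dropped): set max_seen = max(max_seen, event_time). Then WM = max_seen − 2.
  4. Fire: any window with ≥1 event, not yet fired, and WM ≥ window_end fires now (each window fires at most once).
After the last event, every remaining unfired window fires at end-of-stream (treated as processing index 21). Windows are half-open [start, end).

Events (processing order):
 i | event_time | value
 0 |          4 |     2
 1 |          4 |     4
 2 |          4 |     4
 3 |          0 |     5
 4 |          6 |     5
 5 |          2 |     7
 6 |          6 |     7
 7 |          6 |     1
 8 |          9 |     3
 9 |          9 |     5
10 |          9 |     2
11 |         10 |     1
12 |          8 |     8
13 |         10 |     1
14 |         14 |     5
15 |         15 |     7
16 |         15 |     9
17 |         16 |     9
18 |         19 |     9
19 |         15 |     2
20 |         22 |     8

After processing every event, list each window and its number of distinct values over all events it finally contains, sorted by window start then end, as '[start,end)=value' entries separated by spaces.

[4,13)=7 [14,19)=3 [19,22)=1 [22,25)=1

i=0 t=4 v=2: → [4,7); WM=2
i=1 t=4 v=4: → [4,7); WM=2
i=2 t=4 v=4: → [4,7); WM=2
i=3 t=0 v=5: DROP (t<2-1); WM=2
i=4 t=6 v=5: → [4,9); WM=4
i=5 t=2 v=7: DROP (t<4-1); WM=4
i=6 t=6 v=7: → [4,9); WM=4
i=7 t=6 v=1: → [4,9); WM=4
i=8 t=9 v=3: → [9,12); WM=7
i=9 t=9 v=5: → [9,12); WM=7
i=10 t=9 v=2: → [9,12); WM=7
i=11 t=10 v=1: → [9,13); WM=8
i=12 t=8 v=8: → [4,13); WM=8
i=13 t=10 v=1: → [4,13); WM=8
i=14 t=14 v=5: → [14,17); WM=12
i=15 t=15 v=7: → [14,18); WM=13
i=16 t=15 v=9: → [14,18); WM=13
i=17 t=16 v=9: → [14,19); WM=14
i=18 t=19 v=9: → [19,22); WM=17
i=19 t=15 v=2: DROP (t<17-1); WM=17
i=20 t=22 v=8: → [22,25); WM=20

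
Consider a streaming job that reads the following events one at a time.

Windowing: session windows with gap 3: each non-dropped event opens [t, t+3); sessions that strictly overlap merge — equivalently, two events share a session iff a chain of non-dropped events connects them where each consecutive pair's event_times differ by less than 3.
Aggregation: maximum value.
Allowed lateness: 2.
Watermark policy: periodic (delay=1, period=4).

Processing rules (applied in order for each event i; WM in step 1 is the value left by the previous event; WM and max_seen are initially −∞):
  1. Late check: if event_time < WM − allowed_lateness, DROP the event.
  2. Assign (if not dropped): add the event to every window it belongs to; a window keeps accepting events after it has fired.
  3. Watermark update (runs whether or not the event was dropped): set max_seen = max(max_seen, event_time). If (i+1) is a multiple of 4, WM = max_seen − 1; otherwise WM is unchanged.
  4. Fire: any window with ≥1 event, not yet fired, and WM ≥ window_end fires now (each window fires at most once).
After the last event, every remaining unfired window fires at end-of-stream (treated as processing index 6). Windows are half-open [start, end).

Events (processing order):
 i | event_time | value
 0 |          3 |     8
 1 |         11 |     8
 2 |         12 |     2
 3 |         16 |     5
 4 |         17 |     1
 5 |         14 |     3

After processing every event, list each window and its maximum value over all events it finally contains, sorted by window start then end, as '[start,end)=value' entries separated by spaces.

[3,6)=8 [11,20)=8

i=0 t=3 v=8: → [3,6); WM=−∞
i=1 t=11 v=8: → [11,14); WM=−∞
i=2 t=12 v=2: → [11,15); WM=−∞
i=3 t=16 v=5: → [16,19); WM=15
i=4 t=17 v=1: → [16,20); WM=15
i=5 t=14 v=3: → [11,20); WM=15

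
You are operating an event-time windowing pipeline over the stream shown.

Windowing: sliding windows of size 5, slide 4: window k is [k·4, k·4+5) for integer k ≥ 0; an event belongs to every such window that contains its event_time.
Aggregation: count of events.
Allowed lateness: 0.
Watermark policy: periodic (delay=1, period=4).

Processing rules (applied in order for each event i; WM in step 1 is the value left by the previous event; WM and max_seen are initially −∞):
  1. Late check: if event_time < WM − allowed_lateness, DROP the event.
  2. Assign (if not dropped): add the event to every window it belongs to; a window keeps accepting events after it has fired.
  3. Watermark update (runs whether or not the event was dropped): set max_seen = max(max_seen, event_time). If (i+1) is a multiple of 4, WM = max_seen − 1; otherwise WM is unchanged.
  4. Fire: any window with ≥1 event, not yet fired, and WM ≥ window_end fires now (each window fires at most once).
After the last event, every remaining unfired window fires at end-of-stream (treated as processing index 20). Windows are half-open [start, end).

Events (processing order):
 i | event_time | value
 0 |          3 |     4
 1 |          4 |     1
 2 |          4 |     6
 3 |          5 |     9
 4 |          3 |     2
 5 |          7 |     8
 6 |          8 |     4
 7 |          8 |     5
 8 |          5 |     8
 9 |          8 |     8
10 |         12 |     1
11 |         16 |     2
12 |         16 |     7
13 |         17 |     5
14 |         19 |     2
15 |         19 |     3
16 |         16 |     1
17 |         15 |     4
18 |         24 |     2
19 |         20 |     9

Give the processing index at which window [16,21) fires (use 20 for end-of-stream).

i=0 t=3 v=4: → [0,5); WM=−∞
i=1 t=4 v=1: → [4,9),[0,5); WM=−∞
i=2 t=4 v=6: → [4,9),[0,5); WM=−∞
i=3 t=5 v=9: → [4,9); WM=4
i=4 t=3 v=2: DROP (t<4-0); WM=4
i=5 t=7 v=8: → [4,9); WM=4
i=6 t=8 v=4: → [8,13),[4,9); WM=4
i=7 t=8 v=5: → [8,13),[4,9); WM=7; [0,5) fires=3
i=8 t=5 v=8: DROP (t<7-0); WM=7
i=9 t=8 v=8: → [8,13),[4,9); WM=7
i=10 t=12 v=1: → [12,17),[8,13); WM=7
i=11 t=16 v=2: → [16,21),[12,17); WM=15; [4,9) fires=7 [8,13) fires=4
i=12 t=16 v=7: → [16,21),[12,17); WM=15
i=13 t=17 v=5: → [16,21); WM=15
i=14 t=19 v=2: → [16,21); WM=15
i=15 t=19 v=3: → [16,21); WM=18; [12,17) fires=3
i=16 t=16 v=1: DROP (t<18-0); WM=18
i=17 t=15 v=4: DROP (t<18-0); WM=18
i=18 t=24 v=2: → [24,29),[20,25); WM=18
i=19 t=20 v=9: → [20,25),[16,21); WM=23; [16,21) fires=6

19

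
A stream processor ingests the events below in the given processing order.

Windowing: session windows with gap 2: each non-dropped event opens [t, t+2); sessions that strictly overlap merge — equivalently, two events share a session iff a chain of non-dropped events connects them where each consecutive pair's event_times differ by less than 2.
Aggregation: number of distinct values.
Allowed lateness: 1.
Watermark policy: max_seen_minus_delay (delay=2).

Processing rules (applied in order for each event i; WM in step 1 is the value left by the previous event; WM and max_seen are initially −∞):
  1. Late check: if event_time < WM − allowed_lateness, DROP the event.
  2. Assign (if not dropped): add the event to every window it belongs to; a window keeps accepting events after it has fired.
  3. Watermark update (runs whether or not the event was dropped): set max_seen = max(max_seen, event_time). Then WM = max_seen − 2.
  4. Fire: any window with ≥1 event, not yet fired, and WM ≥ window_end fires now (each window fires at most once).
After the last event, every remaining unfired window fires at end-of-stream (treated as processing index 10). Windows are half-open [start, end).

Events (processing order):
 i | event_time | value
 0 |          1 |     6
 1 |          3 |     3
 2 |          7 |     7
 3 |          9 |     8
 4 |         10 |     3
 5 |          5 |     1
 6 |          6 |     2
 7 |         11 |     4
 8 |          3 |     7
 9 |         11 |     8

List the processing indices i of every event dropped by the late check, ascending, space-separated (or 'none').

i=0 t=1 v=6: → [1,3); WM=-1
i=1 t=3 v=3: → [3,5); WM=1
i=2 t=7 v=7: → [7,9); WM=5
i=3 t=9 v=8: → [9,11); WM=7
i=4 t=10 v=3: → [9,12); WM=8
i=5 t=5 v=1: DROP (t<8-1); WM=8
i=6 t=6 v=2: DROP (t<8-1); WM=8
i=7 t=11 v=4: → [9,13); WM=9
i=8 t=3 v=7: DROP (t<9-1); WM=9
i=9 t=11 v=8: → [9,13); WM=9

5 6 8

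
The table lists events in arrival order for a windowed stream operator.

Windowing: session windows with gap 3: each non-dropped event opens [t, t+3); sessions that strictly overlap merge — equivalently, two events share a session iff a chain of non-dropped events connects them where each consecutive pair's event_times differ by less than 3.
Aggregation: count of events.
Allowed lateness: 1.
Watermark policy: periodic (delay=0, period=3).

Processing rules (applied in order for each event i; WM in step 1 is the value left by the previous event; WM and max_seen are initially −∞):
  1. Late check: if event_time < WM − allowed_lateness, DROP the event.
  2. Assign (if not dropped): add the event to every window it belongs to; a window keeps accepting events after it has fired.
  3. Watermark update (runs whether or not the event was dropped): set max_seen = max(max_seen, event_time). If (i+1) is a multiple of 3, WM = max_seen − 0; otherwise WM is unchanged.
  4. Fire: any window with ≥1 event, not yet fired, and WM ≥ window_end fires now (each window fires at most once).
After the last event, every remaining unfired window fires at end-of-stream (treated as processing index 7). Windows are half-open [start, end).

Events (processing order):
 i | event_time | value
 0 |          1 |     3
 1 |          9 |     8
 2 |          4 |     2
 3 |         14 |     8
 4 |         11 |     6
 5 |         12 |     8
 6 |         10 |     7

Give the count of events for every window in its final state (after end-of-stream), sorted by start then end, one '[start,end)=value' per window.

[1,4)=1 [4,7)=1 [9,17)=4

i=0 t=1 v=3: → [1,4); WM=−∞
i=1 t=9 v=8: → [9,12); WM=−∞
i=2 t=4 v=2: → [4,7); WM=9
i=3 t=14 v=8: → [14,17); WM=9
i=4 t=11 v=6: → [9,14); WM=9
i=5 t=12 v=8: → [9,17); WM=14
i=6 t=10 v=7: DROP (t<14-1); WM=14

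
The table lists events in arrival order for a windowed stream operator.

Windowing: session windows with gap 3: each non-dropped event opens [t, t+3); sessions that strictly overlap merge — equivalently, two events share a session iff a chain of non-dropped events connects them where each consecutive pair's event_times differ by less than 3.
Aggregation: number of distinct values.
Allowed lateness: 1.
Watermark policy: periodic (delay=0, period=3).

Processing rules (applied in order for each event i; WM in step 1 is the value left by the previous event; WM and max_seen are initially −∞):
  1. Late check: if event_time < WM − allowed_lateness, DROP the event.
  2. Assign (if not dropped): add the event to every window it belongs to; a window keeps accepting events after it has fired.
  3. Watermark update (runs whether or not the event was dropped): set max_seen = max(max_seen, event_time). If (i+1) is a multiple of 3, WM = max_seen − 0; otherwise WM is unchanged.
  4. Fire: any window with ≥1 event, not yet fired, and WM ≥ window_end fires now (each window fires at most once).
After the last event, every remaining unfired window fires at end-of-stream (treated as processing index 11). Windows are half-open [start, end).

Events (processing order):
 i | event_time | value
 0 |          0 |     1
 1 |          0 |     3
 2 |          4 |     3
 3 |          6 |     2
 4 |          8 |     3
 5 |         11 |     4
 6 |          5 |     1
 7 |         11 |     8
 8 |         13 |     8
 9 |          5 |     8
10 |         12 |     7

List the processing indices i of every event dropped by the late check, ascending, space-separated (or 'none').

6 9

i=0 t=0 v=1: → [0,3); WM=−∞
i=1 t=0 v=3: → [0,3); WM=−∞
i=2 t=4 v=3: → [4,7); WM=4
i=3 t=6 v=2: → [4,9); WM=4
i=4 t=8 v=3: → [4,11); WM=4
i=5 t=11 v=4: → [11,14); WM=11
i=6 t=5 v=1: DROP (t<11-1); WM=11
i=7 t=11 v=8: → [11,14); WM=11
i=8 t=13 v=8: → [11,16); WM=13
i=9 t=5 v=8: DROP (t<13-1); WM=13
i=10 t=12 v=7: → [11,16); WM=13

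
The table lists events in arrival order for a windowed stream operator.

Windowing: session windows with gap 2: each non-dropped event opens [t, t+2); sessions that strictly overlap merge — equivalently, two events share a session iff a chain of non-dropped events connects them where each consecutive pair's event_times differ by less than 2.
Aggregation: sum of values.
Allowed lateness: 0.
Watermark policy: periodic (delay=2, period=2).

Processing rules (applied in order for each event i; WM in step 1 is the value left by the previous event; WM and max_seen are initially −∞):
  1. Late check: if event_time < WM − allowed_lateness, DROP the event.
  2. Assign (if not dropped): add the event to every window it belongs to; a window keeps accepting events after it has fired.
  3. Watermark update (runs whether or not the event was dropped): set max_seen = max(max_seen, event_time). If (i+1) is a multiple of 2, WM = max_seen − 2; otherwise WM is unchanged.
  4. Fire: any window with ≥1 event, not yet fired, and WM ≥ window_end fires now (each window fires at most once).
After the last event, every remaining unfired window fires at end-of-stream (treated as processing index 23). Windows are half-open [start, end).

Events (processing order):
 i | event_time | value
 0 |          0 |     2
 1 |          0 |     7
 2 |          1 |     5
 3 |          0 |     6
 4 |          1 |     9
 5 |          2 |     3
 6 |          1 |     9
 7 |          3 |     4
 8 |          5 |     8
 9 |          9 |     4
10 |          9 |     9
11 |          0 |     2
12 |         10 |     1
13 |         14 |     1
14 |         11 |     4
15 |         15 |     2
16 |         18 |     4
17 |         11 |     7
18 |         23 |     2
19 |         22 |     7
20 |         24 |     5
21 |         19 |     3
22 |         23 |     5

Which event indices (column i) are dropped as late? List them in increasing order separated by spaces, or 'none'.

11 14 17 21

i=0 t=0 v=2: → [0,2); WM=−∞
i=1 t=0 v=7: → [0,2); WM=-2
i=2 t=1 v=5: → [0,3); WM=-2
i=3 t=0 v=6: → [0,3); WM=-1
i=4 t=1 v=9: → [0,3); WM=-1
i=5 t=2 v=3: → [0,4); WM=0
i=6 t=1 v=9: → [0,4); WM=0
i=7 t=3 v=4: → [0,5); WM=1
i=8 t=5 v=8: → [5,7); WM=1
i=9 t=9 v=4: → [9,11); WM=7
i=10 t=9 v=9: → [9,11); WM=7
i=11 t=0 v=2: DROP (t<7-0); WM=7
i=12 t=10 v=1: → [9,12); WM=7
i=13 t=14 v=1: → [14,16); WM=12
i=14 t=11 v=4: DROP (t<12-0); WM=12
i=15 t=15 v=2: → [14,17); WM=13
i=16 t=18 v=4: → [18,20); WM=13
i=17 t=11 v=7: DROP (t<13-0); WM=16
i=18 t=23 v=2: → [23,25); WM=16
i=19 t=22 v=7: → [22,25); WM=21
i=20 t=24 v=5: → [22,26); WM=21
i=21 t=19 v=3: DROP (t<21-0); WM=22
i=22 t=23 v=5: → [22,26); WM=22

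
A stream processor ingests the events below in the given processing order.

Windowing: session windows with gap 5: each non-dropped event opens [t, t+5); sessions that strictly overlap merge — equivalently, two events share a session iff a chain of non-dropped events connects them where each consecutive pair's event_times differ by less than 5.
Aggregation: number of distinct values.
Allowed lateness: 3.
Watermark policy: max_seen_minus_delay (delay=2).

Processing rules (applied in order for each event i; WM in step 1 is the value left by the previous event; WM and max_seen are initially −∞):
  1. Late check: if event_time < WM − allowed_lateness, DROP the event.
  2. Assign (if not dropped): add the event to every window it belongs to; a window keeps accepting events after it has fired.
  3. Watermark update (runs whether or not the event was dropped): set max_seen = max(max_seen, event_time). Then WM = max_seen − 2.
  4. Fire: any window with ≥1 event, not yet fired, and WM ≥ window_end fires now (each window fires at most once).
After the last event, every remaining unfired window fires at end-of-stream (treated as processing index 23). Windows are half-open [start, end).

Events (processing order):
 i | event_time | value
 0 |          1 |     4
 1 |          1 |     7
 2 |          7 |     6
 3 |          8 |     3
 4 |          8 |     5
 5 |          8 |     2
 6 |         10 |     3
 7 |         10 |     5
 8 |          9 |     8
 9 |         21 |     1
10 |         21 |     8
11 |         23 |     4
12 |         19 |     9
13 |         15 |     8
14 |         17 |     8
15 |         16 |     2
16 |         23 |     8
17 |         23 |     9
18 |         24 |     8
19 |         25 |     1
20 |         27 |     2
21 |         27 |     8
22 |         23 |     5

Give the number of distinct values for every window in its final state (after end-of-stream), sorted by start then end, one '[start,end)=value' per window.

i=0 t=1 v=4: → [1,6); WM=-1
i=1 t=1 v=7: → [1,6); WM=-1
i=2 t=7 v=6: → [7,12); WM=5
i=3 t=8 v=3: → [7,13); WM=6
i=4 t=8 v=5: → [7,13); WM=6
i=5 t=8 v=2: → [7,13); WM=6
i=6 t=10 v=3: → [7,15); WM=8
i=7 t=10 v=5: → [7,15); WM=8
i=8 t=9 v=8: → [7,15); WM=8
i=9 t=21 v=1: → [21,26); WM=19
i=10 t=21 v=8: → [21,26); WM=19
i=11 t=23 v=4: → [21,28); WM=21
i=12 t=19 v=9: → [19,28); WM=21
i=13 t=15 v=8: DROP (t<21-3); WM=21
i=14 t=17 v=8: DROP (t<21-3); WM=21
i=15 t=16 v=2: DROP (t<21-3); WM=21
i=16 t=23 v=8: → [19,28); WM=21
i=17 t=23 v=9: → [19,28); WM=21
i=18 t=24 v=8: → [19,29); WM=22
i=19 t=25 v=1: → [19,30); WM=23
i=20 t=27 v=2: → [19,32); WM=25
i=21 t=27 v=8: → [19,32); WM=25
i=22 t=23 v=5: → [19,32); WM=25

[1,6)=2 [7,15)=5 [19,32)=6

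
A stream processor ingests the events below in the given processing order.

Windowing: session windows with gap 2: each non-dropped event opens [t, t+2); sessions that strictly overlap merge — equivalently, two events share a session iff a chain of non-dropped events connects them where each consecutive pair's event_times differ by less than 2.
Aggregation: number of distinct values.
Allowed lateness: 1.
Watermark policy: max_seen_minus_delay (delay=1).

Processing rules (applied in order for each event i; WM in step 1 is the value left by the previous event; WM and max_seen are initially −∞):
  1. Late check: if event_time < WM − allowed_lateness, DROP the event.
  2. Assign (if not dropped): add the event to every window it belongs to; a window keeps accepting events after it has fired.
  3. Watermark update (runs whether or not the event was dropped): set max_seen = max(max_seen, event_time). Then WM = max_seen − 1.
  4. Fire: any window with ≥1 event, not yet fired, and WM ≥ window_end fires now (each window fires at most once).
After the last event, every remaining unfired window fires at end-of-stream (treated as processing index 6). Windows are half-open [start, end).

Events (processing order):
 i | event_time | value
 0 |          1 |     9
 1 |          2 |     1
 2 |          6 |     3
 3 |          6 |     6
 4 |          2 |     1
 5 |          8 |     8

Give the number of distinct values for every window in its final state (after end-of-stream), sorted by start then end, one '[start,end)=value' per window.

i=0 t=1 v=9: → [1,3); WM=0
i=1 t=2 v=1: → [1,4); WM=1
i=2 t=6 v=3: → [6,8); WM=5
i=3 t=6 v=6: → [6,8); WM=5
i=4 t=2 v=1: DROP (t<5-1); WM=5
i=5 t=8 v=8: → [8,10); WM=7

[1,4)=2 [6,8)=2 [8,10)=1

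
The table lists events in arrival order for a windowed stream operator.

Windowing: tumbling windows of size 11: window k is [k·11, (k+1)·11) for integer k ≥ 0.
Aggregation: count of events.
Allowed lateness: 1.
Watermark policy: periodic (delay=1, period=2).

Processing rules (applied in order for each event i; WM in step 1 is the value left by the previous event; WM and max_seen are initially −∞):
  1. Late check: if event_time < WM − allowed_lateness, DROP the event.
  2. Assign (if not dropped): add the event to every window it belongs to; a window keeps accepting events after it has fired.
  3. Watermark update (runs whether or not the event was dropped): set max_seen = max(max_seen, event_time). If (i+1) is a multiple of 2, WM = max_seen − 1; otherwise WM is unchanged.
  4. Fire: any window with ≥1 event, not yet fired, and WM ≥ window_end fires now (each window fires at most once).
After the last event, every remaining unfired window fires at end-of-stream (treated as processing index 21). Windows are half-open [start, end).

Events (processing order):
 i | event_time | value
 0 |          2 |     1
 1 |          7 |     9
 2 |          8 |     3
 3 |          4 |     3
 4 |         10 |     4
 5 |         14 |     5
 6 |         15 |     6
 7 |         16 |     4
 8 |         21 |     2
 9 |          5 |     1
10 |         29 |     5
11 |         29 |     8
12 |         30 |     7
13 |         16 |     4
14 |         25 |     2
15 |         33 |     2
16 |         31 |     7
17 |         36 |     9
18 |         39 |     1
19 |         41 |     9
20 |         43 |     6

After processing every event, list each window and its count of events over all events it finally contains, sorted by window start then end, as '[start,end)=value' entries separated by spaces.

[0,11)=4 [11,22)=4 [22,33)=4 [33,44)=5

i=0 t=2 v=1: → [0,11); WM=−∞
i=1 t=7 v=9: → [0,11); WM=6
i=2 t=8 v=3: → [0,11); WM=6
i=3 t=4 v=3: DROP (t<6-1); WM=7
i=4 t=10 v=4: → [0,11); WM=7
i=5 t=14 v=5: → [11,22); WM=13; [0,11) fires=4
i=6 t=15 v=6: → [11,22); WM=13
i=7 t=16 v=4: → [11,22); WM=15
i=8 t=21 v=2: → [11,22); WM=15
i=9 t=5 v=1: DROP (t<15-1); WM=20
i=10 t=29 v=5: → [22,33); WM=20
i=11 t=29 v=8: → [22,33); WM=28; [11,22) fires=4
i=12 t=30 v=7: → [22,33); WM=28
i=13 t=16 v=4: DROP (t<28-1); WM=29
i=14 t=25 v=2: DROP (t<29-1); WM=29
i=15 t=33 v=2: → [33,44); WM=32
i=16 t=31 v=7: → [22,33); WM=32
i=17 t=36 v=9: → [33,44); WM=35; [22,33) fires=4
i=18 t=39 v=1: → [33,44); WM=35
i=19 t=41 v=9: → [33,44); WM=40
i=20 t=43 v=6: → [33,44); WM=40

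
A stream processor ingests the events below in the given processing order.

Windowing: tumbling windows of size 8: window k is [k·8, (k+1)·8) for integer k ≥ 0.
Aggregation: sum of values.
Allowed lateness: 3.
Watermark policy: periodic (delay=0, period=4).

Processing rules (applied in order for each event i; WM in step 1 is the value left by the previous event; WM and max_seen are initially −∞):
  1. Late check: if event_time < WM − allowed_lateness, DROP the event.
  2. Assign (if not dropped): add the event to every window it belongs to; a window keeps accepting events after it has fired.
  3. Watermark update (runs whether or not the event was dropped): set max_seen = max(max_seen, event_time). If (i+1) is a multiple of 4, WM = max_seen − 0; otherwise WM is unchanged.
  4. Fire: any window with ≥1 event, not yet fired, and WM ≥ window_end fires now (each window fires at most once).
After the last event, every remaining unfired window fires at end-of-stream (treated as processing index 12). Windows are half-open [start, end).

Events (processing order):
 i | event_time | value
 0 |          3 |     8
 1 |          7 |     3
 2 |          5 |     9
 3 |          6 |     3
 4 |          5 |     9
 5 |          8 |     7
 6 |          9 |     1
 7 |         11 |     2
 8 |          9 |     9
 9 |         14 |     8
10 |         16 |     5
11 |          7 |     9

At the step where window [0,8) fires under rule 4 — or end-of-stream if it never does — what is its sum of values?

i=0 t=3 v=8: → [0,8); WM=−∞
i=1 t=7 v=3: → [0,8); WM=−∞
i=2 t=5 v=9: → [0,8); WM=−∞
i=3 t=6 v=3: → [0,8); WM=7
i=4 t=5 v=9: → [0,8); WM=7
i=5 t=8 v=7: → [8,16); WM=7
i=6 t=9 v=1: → [8,16); WM=7
i=7 t=11 v=2: → [8,16); WM=11; [0,8) fires=32
i=8 t=9 v=9: → [8,16); WM=11
i=9 t=14 v=8: → [8,16); WM=11
i=10 t=16 v=5: → [16,24); WM=11
i=11 t=7 v=9: DROP (t<11-3); WM=16; [8,16) fires=27

32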